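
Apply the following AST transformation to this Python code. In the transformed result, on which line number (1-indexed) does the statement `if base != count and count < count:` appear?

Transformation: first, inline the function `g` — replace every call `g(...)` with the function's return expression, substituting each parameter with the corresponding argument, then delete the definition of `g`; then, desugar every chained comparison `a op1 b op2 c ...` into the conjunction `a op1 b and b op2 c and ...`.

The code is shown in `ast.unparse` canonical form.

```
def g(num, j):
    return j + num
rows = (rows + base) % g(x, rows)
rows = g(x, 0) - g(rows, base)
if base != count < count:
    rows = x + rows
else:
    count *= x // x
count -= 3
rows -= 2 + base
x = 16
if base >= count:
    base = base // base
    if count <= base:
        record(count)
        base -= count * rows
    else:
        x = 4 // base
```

3

Transformed code:
rows = (rows + base) % (rows + x)
rows = 0 + x - (base + rows)
if base != count and count < count:
    rows = x + rows
else:
    count *= x // x
count -= 3
rows -= 2 + base
x = 16
if base >= count:
    base = base // base
    if count <= base:
        record(count)
        base -= count * rows
    else:
        x = 4 // base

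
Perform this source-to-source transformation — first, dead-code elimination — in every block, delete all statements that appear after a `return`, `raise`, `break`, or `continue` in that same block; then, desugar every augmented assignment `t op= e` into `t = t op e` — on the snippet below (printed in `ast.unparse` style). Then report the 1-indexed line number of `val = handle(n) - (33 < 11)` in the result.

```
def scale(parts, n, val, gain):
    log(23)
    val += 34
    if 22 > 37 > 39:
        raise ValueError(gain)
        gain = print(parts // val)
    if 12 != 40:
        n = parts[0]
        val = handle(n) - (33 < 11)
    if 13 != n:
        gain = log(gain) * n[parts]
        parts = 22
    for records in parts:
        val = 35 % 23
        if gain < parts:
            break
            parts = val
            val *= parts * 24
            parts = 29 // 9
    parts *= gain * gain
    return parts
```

Transformed code:
def scale(parts, n, val, gain):
    log(23)
    val = val + 34
    if 22 > 37 > 39:
        raise ValueError(gain)
    if 12 != 40:
        n = parts[0]
        val = handle(n) - (33 < 11)
    if 13 != n:
        gain = log(gain) * n[parts]
        parts = 22
    for records in parts:
        val = 35 % 23
        if gain < parts:
            break
    parts = parts * (gain * gain)
    return parts

8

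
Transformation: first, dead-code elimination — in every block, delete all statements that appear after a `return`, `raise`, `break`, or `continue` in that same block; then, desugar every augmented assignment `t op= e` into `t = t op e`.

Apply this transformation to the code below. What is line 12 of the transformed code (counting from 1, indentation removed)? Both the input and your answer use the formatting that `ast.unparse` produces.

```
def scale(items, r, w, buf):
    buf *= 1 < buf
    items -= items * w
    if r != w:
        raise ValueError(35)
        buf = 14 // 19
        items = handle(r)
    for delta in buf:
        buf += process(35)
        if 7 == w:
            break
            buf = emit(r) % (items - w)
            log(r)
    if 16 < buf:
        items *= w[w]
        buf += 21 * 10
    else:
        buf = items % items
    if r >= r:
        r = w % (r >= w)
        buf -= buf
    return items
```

Transformed code:
def scale(items, r, w, buf):
    buf = buf * (1 < buf)
    items = items - items * w
    if r != w:
        raise ValueError(35)
    for delta in buf:
        buf = buf + process(35)
        if 7 == w:
            break
    if 16 < buf:
        items = items * w[w]
        buf = buf + 21 * 10
    else:
        buf = items % items
    if r >= r:
        r = w % (r >= w)
        buf = buf - buf
    return items

buf = buf + 21 * 10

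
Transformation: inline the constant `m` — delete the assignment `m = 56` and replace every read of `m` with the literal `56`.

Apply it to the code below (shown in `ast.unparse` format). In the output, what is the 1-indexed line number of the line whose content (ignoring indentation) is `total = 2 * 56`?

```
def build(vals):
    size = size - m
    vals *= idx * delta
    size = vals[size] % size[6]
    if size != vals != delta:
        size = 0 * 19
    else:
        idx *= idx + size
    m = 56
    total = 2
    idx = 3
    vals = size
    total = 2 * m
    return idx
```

12

Transformed code:
def build(vals):
    size = size - 56
    vals *= idx * delta
    size = vals[size] % size[6]
    if size != vals != delta:
        size = 0 * 19
    else:
        idx *= idx + size
    total = 2
    idx = 3
    vals = size
    total = 2 * 56
    return idx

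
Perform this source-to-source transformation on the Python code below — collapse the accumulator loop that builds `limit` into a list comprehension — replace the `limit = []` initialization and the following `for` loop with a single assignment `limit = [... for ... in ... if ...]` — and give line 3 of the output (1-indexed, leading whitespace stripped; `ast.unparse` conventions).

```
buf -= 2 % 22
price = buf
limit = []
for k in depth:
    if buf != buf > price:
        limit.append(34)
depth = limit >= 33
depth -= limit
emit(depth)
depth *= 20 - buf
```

limit = [34 for k in depth if buf != buf > price]

Transformed code:
buf -= 2 % 22
price = buf
limit = [34 for k in depth if buf != buf > price]
depth = limit >= 33
depth -= limit
emit(depth)
depth *= 20 - buf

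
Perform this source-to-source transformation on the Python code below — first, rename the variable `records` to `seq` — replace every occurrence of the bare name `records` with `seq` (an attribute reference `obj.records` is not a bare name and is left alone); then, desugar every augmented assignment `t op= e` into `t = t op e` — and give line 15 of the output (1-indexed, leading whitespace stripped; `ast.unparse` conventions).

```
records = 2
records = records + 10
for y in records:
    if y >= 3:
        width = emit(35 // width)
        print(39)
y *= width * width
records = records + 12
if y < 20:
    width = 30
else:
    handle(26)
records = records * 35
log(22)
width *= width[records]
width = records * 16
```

width = width * width[seq]

Transformed code:
seq = 2
seq = seq + 10
for y in seq:
    if y >= 3:
        width = emit(35 // width)
        print(39)
y = y * (width * width)
seq = seq + 12
if y < 20:
    width = 30
else:
    handle(26)
seq = seq * 35
log(22)
width = width * width[seq]
width = seq * 16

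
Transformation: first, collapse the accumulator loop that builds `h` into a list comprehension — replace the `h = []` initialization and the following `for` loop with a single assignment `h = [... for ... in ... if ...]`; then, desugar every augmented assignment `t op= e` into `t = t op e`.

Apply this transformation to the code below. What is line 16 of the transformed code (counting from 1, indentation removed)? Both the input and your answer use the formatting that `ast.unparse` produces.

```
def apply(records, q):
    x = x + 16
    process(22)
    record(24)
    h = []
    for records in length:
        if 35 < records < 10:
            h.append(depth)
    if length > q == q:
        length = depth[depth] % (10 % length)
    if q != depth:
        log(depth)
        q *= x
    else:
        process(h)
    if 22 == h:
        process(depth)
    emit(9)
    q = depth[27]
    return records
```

q = depth[27]

Transformed code:
def apply(records, q):
    x = x + 16
    process(22)
    record(24)
    h = [depth for records in length if 35 < records < 10]
    if length > q == q:
        length = depth[depth] % (10 % length)
    if q != depth:
        log(depth)
        q = q * x
    else:
        process(h)
    if 22 == h:
        process(depth)
    emit(9)
    q = depth[27]
    return records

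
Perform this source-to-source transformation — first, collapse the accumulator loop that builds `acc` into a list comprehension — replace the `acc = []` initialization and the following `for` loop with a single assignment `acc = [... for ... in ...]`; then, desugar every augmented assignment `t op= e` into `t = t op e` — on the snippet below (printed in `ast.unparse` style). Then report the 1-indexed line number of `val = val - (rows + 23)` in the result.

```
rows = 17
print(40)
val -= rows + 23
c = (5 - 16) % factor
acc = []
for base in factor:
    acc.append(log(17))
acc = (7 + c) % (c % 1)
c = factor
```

3

Transformed code:
rows = 17
print(40)
val = val - (rows + 23)
c = (5 - 16) % factor
acc = [log(17) for base in factor]
acc = (7 + c) % (c % 1)
c = factor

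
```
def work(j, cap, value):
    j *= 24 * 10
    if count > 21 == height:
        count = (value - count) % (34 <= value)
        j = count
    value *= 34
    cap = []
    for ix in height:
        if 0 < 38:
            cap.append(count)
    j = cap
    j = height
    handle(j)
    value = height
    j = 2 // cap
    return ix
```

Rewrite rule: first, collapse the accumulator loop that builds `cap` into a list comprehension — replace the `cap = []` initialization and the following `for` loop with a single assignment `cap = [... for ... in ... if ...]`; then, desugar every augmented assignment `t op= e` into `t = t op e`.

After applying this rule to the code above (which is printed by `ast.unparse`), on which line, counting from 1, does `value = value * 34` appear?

Transformed code:
def work(j, cap, value):
    j = j * (24 * 10)
    if count > 21 == height:
        count = (value - count) % (34 <= value)
        j = count
    value = value * 34
    cap = [count for ix in height if 0 < 38]
    j = cap
    j = height
    handle(j)
    value = height
    j = 2 // cap
    return ix

6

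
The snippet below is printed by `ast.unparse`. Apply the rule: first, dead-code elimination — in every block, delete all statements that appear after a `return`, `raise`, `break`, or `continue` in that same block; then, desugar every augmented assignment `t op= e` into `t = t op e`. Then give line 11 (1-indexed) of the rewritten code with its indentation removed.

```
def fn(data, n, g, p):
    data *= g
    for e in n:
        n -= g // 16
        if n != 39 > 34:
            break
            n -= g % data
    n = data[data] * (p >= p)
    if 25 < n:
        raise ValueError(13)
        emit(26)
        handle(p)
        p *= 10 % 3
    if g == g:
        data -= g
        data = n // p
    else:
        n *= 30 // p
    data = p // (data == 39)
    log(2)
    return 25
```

Transformed code:
def fn(data, n, g, p):
    data = data * g
    for e in n:
        n = n - g // 16
        if n != 39 > 34:
            break
    n = data[data] * (p >= p)
    if 25 < n:
        raise ValueError(13)
    if g == g:
        data = data - g
        data = n // p
    else:
        n = n * (30 // p)
    data = p // (data == 39)
    log(2)
    return 25

data = data - g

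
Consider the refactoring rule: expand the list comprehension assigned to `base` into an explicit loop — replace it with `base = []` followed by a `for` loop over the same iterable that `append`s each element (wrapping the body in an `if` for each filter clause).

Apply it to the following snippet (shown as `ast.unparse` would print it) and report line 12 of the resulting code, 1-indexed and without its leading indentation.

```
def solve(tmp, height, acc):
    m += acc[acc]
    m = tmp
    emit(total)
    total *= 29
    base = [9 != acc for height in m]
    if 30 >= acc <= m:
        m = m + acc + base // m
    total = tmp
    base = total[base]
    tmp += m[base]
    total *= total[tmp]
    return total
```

Transformed code:
def solve(tmp, height, acc):
    m += acc[acc]
    m = tmp
    emit(total)
    total *= 29
    base = []
    for height in m:
        base.append(9 != acc)
    if 30 >= acc <= m:
        m = m + acc + base // m
    total = tmp
    base = total[base]
    tmp += m[base]
    total *= total[tmp]
    return total

base = total[base]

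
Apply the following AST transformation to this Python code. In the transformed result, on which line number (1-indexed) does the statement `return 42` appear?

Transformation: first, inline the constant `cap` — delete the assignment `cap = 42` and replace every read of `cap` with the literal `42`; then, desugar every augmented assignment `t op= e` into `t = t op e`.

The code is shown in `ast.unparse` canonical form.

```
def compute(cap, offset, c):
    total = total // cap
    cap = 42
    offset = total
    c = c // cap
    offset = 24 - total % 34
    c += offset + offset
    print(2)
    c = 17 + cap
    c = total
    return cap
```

Transformed code:
def compute(cap, offset, c):
    total = total // 42
    offset = total
    c = c // 42
    offset = 24 - total % 34
    c = c + (offset + offset)
    print(2)
    c = 17 + 42
    c = total
    return 42

10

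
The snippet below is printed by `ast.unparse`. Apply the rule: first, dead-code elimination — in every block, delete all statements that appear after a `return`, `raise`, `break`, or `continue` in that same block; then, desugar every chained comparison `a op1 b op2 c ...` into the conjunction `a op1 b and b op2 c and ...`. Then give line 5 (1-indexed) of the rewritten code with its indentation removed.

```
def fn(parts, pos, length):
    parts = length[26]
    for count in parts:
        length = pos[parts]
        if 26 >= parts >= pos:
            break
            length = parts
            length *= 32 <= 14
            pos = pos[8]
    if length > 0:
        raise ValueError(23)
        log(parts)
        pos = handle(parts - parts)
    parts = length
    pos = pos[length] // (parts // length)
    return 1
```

Transformed code:
def fn(parts, pos, length):
    parts = length[26]
    for count in parts:
        length = pos[parts]
        if 26 >= parts and parts >= pos:
            break
    if length > 0:
        raise ValueError(23)
    parts = length
    pos = pos[length] // (parts // length)
    return 1

if 26 >= parts and parts >= pos:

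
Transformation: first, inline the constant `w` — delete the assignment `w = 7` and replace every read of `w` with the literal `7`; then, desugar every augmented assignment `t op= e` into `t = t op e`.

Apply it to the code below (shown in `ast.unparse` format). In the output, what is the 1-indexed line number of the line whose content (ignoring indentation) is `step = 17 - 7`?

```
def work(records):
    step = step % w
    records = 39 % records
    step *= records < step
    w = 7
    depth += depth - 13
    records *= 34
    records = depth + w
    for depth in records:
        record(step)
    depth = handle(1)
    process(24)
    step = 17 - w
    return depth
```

Transformed code:
def work(records):
    step = step % 7
    records = 39 % records
    step = step * (records < step)
    depth = depth + (depth - 13)
    records = records * 34
    records = depth + 7
    for depth in records:
        record(step)
    depth = handle(1)
    process(24)
    step = 17 - 7
    return depth

12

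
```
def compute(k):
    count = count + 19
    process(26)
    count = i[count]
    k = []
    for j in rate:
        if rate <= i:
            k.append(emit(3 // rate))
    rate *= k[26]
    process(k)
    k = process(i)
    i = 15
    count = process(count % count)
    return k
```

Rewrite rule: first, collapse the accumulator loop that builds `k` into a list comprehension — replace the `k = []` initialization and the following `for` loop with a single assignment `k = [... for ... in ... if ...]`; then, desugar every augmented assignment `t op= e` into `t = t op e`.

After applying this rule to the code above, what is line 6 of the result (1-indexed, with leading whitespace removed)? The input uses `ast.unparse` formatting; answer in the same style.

rate = rate * k[26]

Transformed code:
def compute(k):
    count = count + 19
    process(26)
    count = i[count]
    k = [emit(3 // rate) for j in rate if rate <= i]
    rate = rate * k[26]
    process(k)
    k = process(i)
    i = 15
    count = process(count % count)
    return k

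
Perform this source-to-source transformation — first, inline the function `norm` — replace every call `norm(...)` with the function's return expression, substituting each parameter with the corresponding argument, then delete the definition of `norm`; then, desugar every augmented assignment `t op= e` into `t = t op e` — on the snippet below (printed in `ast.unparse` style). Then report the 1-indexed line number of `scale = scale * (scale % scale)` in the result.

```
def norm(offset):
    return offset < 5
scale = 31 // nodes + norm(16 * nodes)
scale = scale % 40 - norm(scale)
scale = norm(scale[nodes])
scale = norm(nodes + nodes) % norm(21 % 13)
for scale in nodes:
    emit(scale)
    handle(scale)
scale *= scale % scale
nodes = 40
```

8

Transformed code:
scale = 31 // nodes + (16 * nodes < 5)
scale = scale % 40 - (scale < 5)
scale = scale[nodes] < 5
scale = (nodes + nodes < 5) % (21 % 13 < 5)
for scale in nodes:
    emit(scale)
    handle(scale)
scale = scale * (scale % scale)
nodes = 40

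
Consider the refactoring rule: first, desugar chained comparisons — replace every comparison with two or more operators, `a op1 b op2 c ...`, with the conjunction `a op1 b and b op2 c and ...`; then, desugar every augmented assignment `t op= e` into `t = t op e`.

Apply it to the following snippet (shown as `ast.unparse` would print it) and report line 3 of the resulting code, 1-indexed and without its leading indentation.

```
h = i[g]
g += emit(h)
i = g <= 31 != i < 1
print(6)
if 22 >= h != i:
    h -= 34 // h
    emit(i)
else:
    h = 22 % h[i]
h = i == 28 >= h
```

i = g <= 31 and 31 != i and (i < 1)

Transformed code:
h = i[g]
g = g + emit(h)
i = g <= 31 and 31 != i and (i < 1)
print(6)
if 22 >= h and h != i:
    h = h - 34 // h
    emit(i)
else:
    h = 22 % h[i]
h = i == 28 and 28 >= h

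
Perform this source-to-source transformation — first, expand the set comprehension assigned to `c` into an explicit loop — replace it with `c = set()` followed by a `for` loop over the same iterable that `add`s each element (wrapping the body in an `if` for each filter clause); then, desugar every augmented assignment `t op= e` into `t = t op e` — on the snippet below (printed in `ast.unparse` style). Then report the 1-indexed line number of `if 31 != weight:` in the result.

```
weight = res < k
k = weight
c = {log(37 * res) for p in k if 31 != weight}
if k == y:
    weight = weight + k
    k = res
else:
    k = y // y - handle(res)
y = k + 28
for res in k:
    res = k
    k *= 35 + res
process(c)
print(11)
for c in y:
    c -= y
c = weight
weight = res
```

Transformed code:
weight = res < k
k = weight
c = set()
for p in k:
    if 31 != weight:
        c.add(log(37 * res))
if k == y:
    weight = weight + k
    k = res
else:
    k = y // y - handle(res)
y = k + 28
for res in k:
    res = k
    k = k * (35 + res)
process(c)
print(11)
for c in y:
    c = c - y
c = weight
weight = res

5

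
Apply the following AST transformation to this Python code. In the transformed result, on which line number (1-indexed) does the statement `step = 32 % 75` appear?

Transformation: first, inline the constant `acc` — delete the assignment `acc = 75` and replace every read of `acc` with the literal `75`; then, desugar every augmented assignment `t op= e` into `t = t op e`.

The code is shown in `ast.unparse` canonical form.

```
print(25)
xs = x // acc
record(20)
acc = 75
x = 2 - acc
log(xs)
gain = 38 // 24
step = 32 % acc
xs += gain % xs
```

Transformed code:
print(25)
xs = x // 75
record(20)
x = 2 - 75
log(xs)
gain = 38 // 24
step = 32 % 75
xs = xs + gain % xs

7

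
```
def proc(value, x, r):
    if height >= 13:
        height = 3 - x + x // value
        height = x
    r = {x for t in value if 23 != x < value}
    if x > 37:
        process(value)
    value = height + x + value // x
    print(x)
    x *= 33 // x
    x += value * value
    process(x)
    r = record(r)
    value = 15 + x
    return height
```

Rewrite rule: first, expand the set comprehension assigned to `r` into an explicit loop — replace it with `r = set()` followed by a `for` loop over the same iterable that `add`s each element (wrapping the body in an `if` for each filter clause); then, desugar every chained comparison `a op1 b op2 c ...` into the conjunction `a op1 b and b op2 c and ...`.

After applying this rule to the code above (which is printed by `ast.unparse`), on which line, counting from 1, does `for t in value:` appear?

6

Transformed code:
def proc(value, x, r):
    if height >= 13:
        height = 3 - x + x // value
        height = x
    r = set()
    for t in value:
        if 23 != x and x < value:
            r.add(x)
    if x > 37:
        process(value)
    value = height + x + value // x
    print(x)
    x *= 33 // x
    x += value * value
    process(x)
    r = record(r)
    value = 15 + x
    return height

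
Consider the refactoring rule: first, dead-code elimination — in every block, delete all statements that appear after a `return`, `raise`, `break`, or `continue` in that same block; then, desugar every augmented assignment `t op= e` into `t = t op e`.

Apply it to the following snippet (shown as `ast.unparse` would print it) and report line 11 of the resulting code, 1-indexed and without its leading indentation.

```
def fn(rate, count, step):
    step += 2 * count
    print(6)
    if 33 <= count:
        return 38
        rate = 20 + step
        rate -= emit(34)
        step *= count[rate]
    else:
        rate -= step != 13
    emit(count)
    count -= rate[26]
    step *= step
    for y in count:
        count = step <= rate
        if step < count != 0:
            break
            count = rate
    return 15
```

Transformed code:
def fn(rate, count, step):
    step = step + 2 * count
    print(6)
    if 33 <= count:
        return 38
    else:
        rate = rate - (step != 13)
    emit(count)
    count = count - rate[26]
    step = step * step
    for y in count:
        count = step <= rate
        if step < count != 0:
            break
    return 15

for y in count:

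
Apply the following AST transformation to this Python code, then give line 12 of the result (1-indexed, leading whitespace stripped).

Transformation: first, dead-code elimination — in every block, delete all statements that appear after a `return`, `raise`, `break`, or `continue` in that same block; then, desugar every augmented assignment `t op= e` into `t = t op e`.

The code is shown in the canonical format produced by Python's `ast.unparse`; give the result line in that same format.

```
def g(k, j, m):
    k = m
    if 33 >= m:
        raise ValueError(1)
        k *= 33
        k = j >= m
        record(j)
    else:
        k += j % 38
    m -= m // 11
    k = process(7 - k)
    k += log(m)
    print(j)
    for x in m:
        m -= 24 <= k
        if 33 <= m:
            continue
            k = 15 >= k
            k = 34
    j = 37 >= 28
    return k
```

m = m - (24 <= k)

Transformed code:
def g(k, j, m):
    k = m
    if 33 >= m:
        raise ValueError(1)
    else:
        k = k + j % 38
    m = m - m // 11
    k = process(7 - k)
    k = k + log(m)
    print(j)
    for x in m:
        m = m - (24 <= k)
        if 33 <= m:
            continue
    j = 37 >= 28
    return k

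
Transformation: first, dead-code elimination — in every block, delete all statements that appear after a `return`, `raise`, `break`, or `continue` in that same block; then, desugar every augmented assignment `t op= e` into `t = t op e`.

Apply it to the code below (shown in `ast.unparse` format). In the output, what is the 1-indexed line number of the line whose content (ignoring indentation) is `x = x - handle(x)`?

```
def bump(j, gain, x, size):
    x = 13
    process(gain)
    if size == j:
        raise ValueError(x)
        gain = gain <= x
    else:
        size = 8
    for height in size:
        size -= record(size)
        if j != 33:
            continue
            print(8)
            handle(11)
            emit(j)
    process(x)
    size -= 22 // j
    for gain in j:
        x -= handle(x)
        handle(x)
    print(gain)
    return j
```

15

Transformed code:
def bump(j, gain, x, size):
    x = 13
    process(gain)
    if size == j:
        raise ValueError(x)
    else:
        size = 8
    for height in size:
        size = size - record(size)
        if j != 33:
            continue
    process(x)
    size = size - 22 // j
    for gain in j:
        x = x - handle(x)
        handle(x)
    print(gain)
    return j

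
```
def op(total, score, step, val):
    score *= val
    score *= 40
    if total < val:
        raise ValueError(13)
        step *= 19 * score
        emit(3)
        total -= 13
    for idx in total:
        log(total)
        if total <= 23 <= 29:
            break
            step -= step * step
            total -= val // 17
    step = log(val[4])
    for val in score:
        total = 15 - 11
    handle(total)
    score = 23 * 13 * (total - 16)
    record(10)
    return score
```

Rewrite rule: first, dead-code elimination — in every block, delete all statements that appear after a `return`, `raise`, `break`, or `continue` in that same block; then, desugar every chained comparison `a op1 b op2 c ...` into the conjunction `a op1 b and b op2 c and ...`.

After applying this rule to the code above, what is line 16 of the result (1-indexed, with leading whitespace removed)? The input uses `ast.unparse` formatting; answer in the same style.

return score

Transformed code:
def op(total, score, step, val):
    score *= val
    score *= 40
    if total < val:
        raise ValueError(13)
    for idx in total:
        log(total)
        if total <= 23 and 23 <= 29:
            break
    step = log(val[4])
    for val in score:
        total = 15 - 11
    handle(total)
    score = 23 * 13 * (total - 16)
    record(10)
    return score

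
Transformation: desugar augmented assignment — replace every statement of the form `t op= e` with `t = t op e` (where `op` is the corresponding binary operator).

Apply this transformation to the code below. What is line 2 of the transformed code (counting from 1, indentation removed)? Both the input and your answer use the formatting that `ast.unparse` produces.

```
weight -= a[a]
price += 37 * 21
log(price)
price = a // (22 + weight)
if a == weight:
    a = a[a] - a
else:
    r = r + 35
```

Transformed code:
weight = weight - a[a]
price = price + 37 * 21
log(price)
price = a // (22 + weight)
if a == weight:
    a = a[a] - a
else:
    r = r + 35

price = price + 37 * 21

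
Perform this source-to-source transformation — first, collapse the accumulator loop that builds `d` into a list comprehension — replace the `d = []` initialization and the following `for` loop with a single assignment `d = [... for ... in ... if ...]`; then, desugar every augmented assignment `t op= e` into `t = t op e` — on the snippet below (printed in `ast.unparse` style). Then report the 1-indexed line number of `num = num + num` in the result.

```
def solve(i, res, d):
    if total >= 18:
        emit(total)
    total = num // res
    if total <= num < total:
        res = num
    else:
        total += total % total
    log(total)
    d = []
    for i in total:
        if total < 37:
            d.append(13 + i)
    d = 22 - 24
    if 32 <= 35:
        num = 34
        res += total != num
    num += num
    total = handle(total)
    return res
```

Transformed code:
def solve(i, res, d):
    if total >= 18:
        emit(total)
    total = num // res
    if total <= num < total:
        res = num
    else:
        total = total + total % total
    log(total)
    d = [13 + i for i in total if total < 37]
    d = 22 - 24
    if 32 <= 35:
        num = 34
        res = res + (total != num)
    num = num + num
    total = handle(total)
    return res

15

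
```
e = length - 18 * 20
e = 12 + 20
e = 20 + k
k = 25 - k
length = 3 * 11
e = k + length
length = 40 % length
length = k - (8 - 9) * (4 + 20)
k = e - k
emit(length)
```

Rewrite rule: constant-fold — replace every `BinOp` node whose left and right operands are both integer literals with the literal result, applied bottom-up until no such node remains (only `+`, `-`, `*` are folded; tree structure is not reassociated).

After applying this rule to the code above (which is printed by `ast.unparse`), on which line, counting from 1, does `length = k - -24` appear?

Transformed code:
e = length - 360
e = 32
e = 20 + k
k = 25 - k
length = 33
e = k + length
length = 40 % length
length = k - -24
k = e - k
emit(length)

8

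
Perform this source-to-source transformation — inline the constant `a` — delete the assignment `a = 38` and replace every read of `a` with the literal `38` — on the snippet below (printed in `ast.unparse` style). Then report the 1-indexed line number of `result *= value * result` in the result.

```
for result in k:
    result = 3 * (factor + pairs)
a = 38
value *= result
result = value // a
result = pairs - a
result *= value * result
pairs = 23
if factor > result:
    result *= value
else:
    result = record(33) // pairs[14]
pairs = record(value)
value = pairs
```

Transformed code:
for result in k:
    result = 3 * (factor + pairs)
value *= result
result = value // 38
result = pairs - 38
result *= value * result
pairs = 23
if factor > result:
    result *= value
else:
    result = record(33) // pairs[14]
pairs = record(value)
value = pairs

6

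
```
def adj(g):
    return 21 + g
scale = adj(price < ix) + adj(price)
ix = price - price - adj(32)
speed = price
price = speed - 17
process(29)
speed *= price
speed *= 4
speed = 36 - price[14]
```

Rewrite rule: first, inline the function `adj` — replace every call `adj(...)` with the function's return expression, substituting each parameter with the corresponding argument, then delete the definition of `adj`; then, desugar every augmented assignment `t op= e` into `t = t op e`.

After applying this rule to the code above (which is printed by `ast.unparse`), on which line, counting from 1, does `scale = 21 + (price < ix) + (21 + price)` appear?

1

Transformed code:
scale = 21 + (price < ix) + (21 + price)
ix = price - price - (21 + 32)
speed = price
price = speed - 17
process(29)
speed = speed * price
speed = speed * 4
speed = 36 - price[14]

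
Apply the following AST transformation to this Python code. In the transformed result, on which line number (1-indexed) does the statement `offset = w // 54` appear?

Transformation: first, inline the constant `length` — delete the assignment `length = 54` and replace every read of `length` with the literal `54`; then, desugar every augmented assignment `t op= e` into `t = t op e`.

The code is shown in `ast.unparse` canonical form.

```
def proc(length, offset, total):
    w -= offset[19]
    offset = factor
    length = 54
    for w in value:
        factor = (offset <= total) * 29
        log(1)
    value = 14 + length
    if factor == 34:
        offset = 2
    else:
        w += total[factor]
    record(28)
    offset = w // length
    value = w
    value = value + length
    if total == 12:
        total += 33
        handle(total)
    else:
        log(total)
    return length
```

13

Transformed code:
def proc(length, offset, total):
    w = w - offset[19]
    offset = factor
    for w in value:
        factor = (offset <= total) * 29
        log(1)
    value = 14 + 54
    if factor == 34:
        offset = 2
    else:
        w = w + total[factor]
    record(28)
    offset = w // 54
    value = w
    value = value + 54
    if total == 12:
        total = total + 33
        handle(total)
    else:
        log(total)
    return 54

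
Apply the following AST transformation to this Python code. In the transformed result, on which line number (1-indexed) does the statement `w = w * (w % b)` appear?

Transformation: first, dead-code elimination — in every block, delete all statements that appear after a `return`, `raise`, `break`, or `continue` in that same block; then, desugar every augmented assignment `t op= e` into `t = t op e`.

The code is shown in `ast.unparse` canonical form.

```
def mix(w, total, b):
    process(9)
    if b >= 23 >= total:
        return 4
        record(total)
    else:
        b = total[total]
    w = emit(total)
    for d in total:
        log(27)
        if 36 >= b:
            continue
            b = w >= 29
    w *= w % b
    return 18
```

12

Transformed code:
def mix(w, total, b):
    process(9)
    if b >= 23 >= total:
        return 4
    else:
        b = total[total]
    w = emit(total)
    for d in total:
        log(27)
        if 36 >= b:
            continue
    w = w * (w % b)
    return 18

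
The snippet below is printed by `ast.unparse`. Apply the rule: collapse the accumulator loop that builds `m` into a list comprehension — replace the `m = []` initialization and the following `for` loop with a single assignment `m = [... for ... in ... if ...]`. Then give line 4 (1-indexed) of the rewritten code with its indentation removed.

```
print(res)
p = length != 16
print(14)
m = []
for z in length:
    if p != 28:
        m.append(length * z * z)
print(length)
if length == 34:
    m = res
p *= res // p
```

m = [length * z * z for z in length if p != 28]

Transformed code:
print(res)
p = length != 16
print(14)
m = [length * z * z for z in length if p != 28]
print(length)
if length == 34:
    m = res
p *= res // p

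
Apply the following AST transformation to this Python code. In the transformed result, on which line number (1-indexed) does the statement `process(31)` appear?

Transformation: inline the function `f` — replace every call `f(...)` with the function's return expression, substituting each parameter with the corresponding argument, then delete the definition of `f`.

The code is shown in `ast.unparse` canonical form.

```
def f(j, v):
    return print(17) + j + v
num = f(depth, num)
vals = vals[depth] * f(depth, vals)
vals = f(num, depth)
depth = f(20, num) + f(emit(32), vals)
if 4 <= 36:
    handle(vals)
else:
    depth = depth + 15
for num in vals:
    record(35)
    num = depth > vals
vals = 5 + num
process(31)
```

Transformed code:
num = print(17) + depth + num
vals = vals[depth] * (print(17) + depth + vals)
vals = print(17) + num + depth
depth = print(17) + 20 + num + (print(17) + emit(32) + vals)
if 4 <= 36:
    handle(vals)
else:
    depth = depth + 15
for num in vals:
    record(35)
    num = depth > vals
vals = 5 + num
process(31)

13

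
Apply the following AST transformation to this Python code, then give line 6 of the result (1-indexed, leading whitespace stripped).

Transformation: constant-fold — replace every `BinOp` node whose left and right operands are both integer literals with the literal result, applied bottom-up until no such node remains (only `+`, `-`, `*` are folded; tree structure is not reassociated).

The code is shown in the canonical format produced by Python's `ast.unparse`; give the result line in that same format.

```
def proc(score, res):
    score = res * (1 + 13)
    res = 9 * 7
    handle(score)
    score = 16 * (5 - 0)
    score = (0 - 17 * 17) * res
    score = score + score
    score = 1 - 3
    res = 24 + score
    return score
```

Transformed code:
def proc(score, res):
    score = res * 14
    res = 63
    handle(score)
    score = 80
    score = -289 * res
    score = score + score
    score = -2
    res = 24 + score
    return score

score = -289 * res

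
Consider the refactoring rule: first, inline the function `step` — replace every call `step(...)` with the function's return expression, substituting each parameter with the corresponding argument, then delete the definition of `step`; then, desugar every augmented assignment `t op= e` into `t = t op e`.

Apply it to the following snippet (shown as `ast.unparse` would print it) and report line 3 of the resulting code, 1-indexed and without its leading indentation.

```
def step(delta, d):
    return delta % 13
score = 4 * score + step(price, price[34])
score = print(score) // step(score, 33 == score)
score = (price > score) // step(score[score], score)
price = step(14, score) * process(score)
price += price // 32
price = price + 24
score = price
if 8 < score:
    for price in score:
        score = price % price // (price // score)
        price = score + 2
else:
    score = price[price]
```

Transformed code:
score = 4 * score + price % 13
score = print(score) // (score % 13)
score = (price > score) // (score[score] % 13)
price = 14 % 13 * process(score)
price = price + price // 32
price = price + 24
score = price
if 8 < score:
    for price in score:
        score = price % price // (price // score)
        price = score + 2
else:
    score = price[price]

score = (price > score) // (score[score] % 13)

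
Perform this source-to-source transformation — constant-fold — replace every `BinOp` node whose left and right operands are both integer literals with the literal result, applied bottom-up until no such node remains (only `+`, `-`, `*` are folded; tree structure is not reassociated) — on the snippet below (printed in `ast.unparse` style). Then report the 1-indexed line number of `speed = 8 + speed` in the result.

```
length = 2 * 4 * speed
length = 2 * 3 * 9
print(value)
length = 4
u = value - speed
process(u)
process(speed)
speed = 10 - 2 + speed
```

Transformed code:
length = 8 * speed
length = 54
print(value)
length = 4
u = value - speed
process(u)
process(speed)
speed = 8 + speed

8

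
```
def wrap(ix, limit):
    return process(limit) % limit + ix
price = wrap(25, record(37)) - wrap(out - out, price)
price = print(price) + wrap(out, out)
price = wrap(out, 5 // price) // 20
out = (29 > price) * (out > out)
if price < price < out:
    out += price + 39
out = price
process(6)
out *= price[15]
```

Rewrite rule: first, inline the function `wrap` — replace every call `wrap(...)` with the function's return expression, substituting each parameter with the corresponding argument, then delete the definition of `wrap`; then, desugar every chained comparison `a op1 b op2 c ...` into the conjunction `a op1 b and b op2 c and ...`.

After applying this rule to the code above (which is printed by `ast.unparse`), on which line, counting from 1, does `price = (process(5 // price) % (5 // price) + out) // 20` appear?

Transformed code:
price = process(record(37)) % record(37) + 25 - (process(price) % price + (out - out))
price = print(price) + (process(out) % out + out)
price = (process(5 // price) % (5 // price) + out) // 20
out = (29 > price) * (out > out)
if price < price and price < out:
    out += price + 39
out = price
process(6)
out *= price[15]

3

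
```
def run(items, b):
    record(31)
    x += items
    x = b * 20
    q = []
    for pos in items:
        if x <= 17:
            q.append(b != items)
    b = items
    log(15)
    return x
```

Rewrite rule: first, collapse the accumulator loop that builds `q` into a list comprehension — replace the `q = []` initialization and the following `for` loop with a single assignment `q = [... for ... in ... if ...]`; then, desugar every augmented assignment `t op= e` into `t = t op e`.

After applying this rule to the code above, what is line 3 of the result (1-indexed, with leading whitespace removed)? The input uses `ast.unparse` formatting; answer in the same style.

Transformed code:
def run(items, b):
    record(31)
    x = x + items
    x = b * 20
    q = [b != items for pos in items if x <= 17]
    b = items
    log(15)
    return x

x = x + items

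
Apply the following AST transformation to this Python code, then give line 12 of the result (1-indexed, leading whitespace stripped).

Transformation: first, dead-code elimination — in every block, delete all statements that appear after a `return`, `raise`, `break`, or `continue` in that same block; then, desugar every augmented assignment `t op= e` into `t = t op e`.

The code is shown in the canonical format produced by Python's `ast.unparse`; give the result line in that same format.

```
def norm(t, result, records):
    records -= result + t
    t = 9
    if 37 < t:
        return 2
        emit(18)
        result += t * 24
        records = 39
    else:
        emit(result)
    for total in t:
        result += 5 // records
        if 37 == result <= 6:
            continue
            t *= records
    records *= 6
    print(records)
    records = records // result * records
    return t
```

records = records * 6

Transformed code:
def norm(t, result, records):
    records = records - (result + t)
    t = 9
    if 37 < t:
        return 2
    else:
        emit(result)
    for total in t:
        result = result + 5 // records
        if 37 == result <= 6:
            continue
    records = records * 6
    print(records)
    records = records // result * records
    return t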